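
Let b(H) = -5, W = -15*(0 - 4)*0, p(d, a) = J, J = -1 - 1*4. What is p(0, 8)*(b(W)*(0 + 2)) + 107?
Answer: 157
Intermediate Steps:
J = -5 (J = -1 - 4 = -5)
p(d, a) = -5
W = 0 (W = -15*(-4)*0 = -5*(-12)*0 = 60*0 = 0)
p(0, 8)*(b(W)*(0 + 2)) + 107 = -(-25)*(0 + 2) + 107 = -(-25)*2 + 107 = -5*(-10) + 107 = 50 + 107 = 157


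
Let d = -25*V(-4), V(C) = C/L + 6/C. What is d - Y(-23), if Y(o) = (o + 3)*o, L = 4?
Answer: -795/2 ≈ -397.50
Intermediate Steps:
V(C) = 6/C + C/4 (V(C) = C/4 + 6/C = 6/C + C/4)
Y(o) = o*(3 + o) (Y(o) = (3 + o)*o = o*(3 + o))
d = 125/2 (d = -25*(6/(-4) + (¼)*(-4)) = -25*(6*(-¼) - 1) = -25*(-3/2 - 1) = -25*(-5/2) = 125/2 ≈ 62.500)
d - Y(-23) = 125/2 - (-23)*(3 - 23) = 125/2 - (-23)*(-20) = 125/2 - 1*460 = 125/2 - 460 = -795/2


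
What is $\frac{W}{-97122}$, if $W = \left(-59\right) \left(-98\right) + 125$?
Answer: $- \frac{1969}{32374} \approx -0.06082$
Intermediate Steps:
$W = 5907$ ($W = 5782 + 125 = 5907$)
$\frac{W}{-97122} = \frac{5907}{-97122} = 5907 \left(- \frac{1}{97122}\right) = - \frac{1969}{32374}$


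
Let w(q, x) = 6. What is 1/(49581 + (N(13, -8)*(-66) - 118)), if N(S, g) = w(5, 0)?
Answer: 1/49067 ≈ 2.0380e-5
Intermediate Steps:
N(S, g) = 6
1/(49581 + (N(13, -8)*(-66) - 118)) = 1/(49581 + (6*(-66) - 118)) = 1/(49581 + (-396 - 118)) = 1/(49581 - 514) = 1/49067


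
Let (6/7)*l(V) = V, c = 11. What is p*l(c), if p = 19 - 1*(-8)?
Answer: 693/2 ≈ 346.50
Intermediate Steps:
l(V) = 7*V/6
p = 27 (p = 19 + 8 = 27)
p*l(c) = 27*((7/6)*11) = 27*(77/6) = 693/2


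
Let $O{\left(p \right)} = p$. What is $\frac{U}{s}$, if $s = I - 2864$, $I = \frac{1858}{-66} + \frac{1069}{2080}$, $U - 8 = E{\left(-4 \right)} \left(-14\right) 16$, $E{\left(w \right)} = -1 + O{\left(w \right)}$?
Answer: $- \frac{77425920}{198482003} \approx -0.39009$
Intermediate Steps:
$E{\left(w \right)} = -1 + w$
$U = 1128$ ($U = 8 + \left(-1 - 4\right) \left(-14\right) 16 = 8 + \left(-5\right) \left(-14\right) 16 = 8 + 70 \cdot 16 = 8 + 1120 = 1128$)
$I = - \frac{1897043}{68640}$ ($I = 1858 \left(- \frac{1}{66}\right) + 1069 \cdot \frac{1}{2080} = - \frac{929}{33} + \frac{1069}{2080} = - \frac{1897043}{68640} \approx -27.638$)
$s = - \frac{198482003}{68640}$ ($s = - \frac{1897043}{68640} - 2864 = - \frac{198482003}{68640} \approx -2891.6$)
$\frac{U}{s} = \frac{1128}{- \frac{198482003}{68640}} = 1128 \left(- \frac{68640}{198482003}\right) = - \frac{77425920}{198482003}$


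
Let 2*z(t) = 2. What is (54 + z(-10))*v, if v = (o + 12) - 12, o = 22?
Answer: 1210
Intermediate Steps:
z(t) = 1 (z(t) = (½)*2 = 1)
v = 22 (v = (22 + 12) - 12 = 34 - 12 = 22)
(54 + z(-10))*v = (54 + 1)*22 = 55*22 = 1210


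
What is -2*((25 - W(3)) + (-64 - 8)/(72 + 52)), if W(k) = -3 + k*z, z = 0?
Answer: -1700/31 ≈ -54.839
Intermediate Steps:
W(k) = -3 (W(k) = -3 + k*0 = -3 + 0 = -3)
-2*((25 - W(3)) + (-64 - 8)/(72 + 52)) = -2*((25 - 1*(-3)) + (-64 - 8)/(72 + 52)) = -2*((25 + 3) - 72/124) = -2*(28 - 72*1/124) = -2*(28 - 18/31) = -2*850/31 = -1700/31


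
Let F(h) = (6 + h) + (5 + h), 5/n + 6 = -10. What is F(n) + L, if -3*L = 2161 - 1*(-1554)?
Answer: -29471/24 ≈ -1228.0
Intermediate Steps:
n = -5/16 (n = 5/(-6 - 10) = 5/(-16) = 5*(-1/16) = -5/16 ≈ -0.31250)
F(h) = 11 + 2*h
L = -3715/3 (L = -(2161 - 1*(-1554))/3 = -(2161 + 1554)/3 = -1/3*3715 = -3715/3 ≈ -1238.3)
F(n) + L = (11 + 2*(-5/16)) - 3715/3 = (11 - 5/8) - 3715/3 = 83/8 - 3715/3 = -29471/24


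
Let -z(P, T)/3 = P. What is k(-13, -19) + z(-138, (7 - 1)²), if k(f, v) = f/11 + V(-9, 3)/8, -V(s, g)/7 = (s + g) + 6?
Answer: 4541/11 ≈ 412.82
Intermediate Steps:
V(s, g) = -42 - 7*g - 7*s (V(s, g) = -7*((s + g) + 6) = -7*((g + s) + 6) = -7*(6 + g + s) = -42 - 7*g - 7*s)
z(P, T) = -3*P
k(f, v) = f/11 (k(f, v) = f/11 + (-42 - 7*3 - 7*(-9))/8 = f*(1/11) + (-42 - 21 + 63)*(⅛) = f/11 + 0*(⅛) = f/11 + 0 = f/11)
k(-13, -19) + z(-138, (7 - 1)²) = (1/11)*(-13) - 3*(-138) = -13/11 + 414 = 4541/11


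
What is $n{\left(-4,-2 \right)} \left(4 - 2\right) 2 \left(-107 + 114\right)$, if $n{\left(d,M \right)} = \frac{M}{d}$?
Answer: $14$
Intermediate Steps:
$n{\left(-4,-2 \right)} \left(4 - 2\right) 2 \left(-107 + 114\right) = - \frac{2}{-4} \left(4 - 2\right) 2 \left(-107 + 114\right) = \left(-2\right) \left(- \frac{1}{4}\right) \left(4 - 2\right) 2 \cdot 7 = \frac{1}{2} \cdot 2 \cdot 2 \cdot 7 = 1 \cdot 2 \cdot 7 = 2 \cdot 7 = 14$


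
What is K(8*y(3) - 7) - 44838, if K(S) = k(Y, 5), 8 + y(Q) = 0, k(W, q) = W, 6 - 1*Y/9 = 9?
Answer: -44865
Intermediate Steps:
Y = -27 (Y = 54 - 9*9 = 54 - 81 = -27)
y(Q) = -8 (y(Q) = -8 + 0 = -8)
K(S) = -27
K(8*y(3) - 7) - 44838 = -27 - 44838 = -44865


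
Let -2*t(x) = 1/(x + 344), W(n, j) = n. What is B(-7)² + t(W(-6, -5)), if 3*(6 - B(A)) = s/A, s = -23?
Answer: 7171243/298116 ≈ 24.055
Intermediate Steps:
B(A) = 6 + 23/(3*A) (B(A) = 6 - (-23)/(3*A) = 6 + 23/(3*A))
t(x) = -1/(2*(344 + x)) (t(x) = -1/(2*(x + 344)) = -1/(2*(344 + x)))
B(-7)² + t(W(-6, -5)) = (6 + (23/3)/(-7))² - 1/(688 + 2*(-6)) = (6 + (23/3)*(-⅐))² - 1/(688 - 12) = (6 - 23/21)² - 1/676 = (103/21)² - 1*1/676 = 10609/441 - 1/676 = 7171243/298116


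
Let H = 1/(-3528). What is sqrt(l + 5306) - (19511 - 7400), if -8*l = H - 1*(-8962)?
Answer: -12111 + sqrt(118138609)/168 ≈ -12046.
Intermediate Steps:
H = -1/3528 ≈ -0.00028345
l = -31617935/28224 (l = -(-1/3528 - 1*(-8962))/8 = -(-1/3528 + 8962)/8 = -1/8*31617935/3528 = -31617935/28224 ≈ -1120.3)
sqrt(l + 5306) - (19511 - 7400) = sqrt(-31617935/28224 + 5306) - (19511 - 7400) = sqrt(118138609/28224) - 1*12111 = sqrt(118138609)/168 - 12111 = -12111 + sqrt(118138609)/168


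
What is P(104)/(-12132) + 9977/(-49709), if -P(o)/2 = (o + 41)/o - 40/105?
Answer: -12006066061/59868362736 ≈ -0.20054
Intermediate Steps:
P(o) = 16/21 - 2*(41 + o)/o (P(o) = -2*((o + 41)/o - 40/105) = -2*((41 + o)/o - 40*1/105) = -2*((41 + o)/o - 8/21) = -2*(-8/21 + (41 + o)/o) = 16/21 - 2*(41 + o)/o)
P(104)/(-12132) + 9977/(-49709) = (-26/21 - 82/104)/(-12132) + 9977/(-49709) = (-26/21 - 82*1/104)*(-1/12132) + 9977*(-1/49709) = (-26/21 - 41/52)*(-1/12132) - 907/4519 = -2213/1092*(-1/12132) - 907/4519 = 2213/13248144 - 907/4519 = -12006066061/59868362736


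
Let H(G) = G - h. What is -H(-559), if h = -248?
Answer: 311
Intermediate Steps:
H(G) = 248 + G (H(G) = G - 1*(-248) = G + 248 = 248 + G)
-H(-559) = -(248 - 559) = -1*(-311) = 311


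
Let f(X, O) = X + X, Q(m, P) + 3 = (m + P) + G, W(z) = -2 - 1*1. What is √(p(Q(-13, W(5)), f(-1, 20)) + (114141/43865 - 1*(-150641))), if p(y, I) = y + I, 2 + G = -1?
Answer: √289812933829790/43865 ≈ 388.10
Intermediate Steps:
G = -3 (G = -2 - 1 = -3)
W(z) = -3 (W(z) = -2 - 1 = -3)
Q(m, P) = -6 + P + m (Q(m, P) = -3 + ((m + P) - 3) = -3 + ((P + m) - 3) = -3 + (-3 + P + m) = -6 + P + m)
f(X, O) = 2*X
p(y, I) = I + y
√(p(Q(-13, W(5)), f(-1, 20)) + (114141/43865 - 1*(-150641))) = √((2*(-1) + (-6 - 3 - 13)) + (114141/43865 - 1*(-150641))) = √((-2 - 22) + (114141*(1/43865) + 150641)) = √(-24 + (114141/43865 + 150641)) = √(-24 + 6607981606/43865) = √(6606928846/43865) = √289812933829790/43865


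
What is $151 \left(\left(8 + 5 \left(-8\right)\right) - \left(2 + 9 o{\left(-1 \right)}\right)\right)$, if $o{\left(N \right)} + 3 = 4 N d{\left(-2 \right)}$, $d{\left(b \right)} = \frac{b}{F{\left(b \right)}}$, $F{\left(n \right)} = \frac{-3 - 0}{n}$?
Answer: $-8305$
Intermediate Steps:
$F{\left(n \right)} = - \frac{3}{n}$ ($F{\left(n \right)} = \frac{-3 + 0}{n} = - \frac{3}{n}$)
$d{\left(b \right)} = - \frac{b^{2}}{3}$ ($d{\left(b \right)} = \frac{b}{\left(-3\right) \frac{1}{b}} = b \left(- \frac{b}{3}\right) = - \frac{b^{2}}{3}$)
$o{\left(N \right)} = -3 - \frac{16 N}{3}$ ($o{\left(N \right)} = -3 + 4 N \left(- \frac{\left(-2\right)^{2}}{3}\right) = -3 + 4 N \left(\left(- \frac{1}{3}\right) 4\right) = -3 + 4 N \left(- \frac{4}{3}\right) = -3 - \frac{16 N}{3}$)
$151 \left(\left(8 + 5 \left(-8\right)\right) - \left(2 + 9 o{\left(-1 \right)}\right)\right) = 151 \left(\left(8 + 5 \left(-8\right)\right) - \left(2 + 9 \left(-3 - - \frac{16}{3}\right)\right)\right) = 151 \left(\left(8 - 40\right) - \left(2 + 9 \left(-3 + \frac{16}{3}\right)\right)\right) = 151 \left(-32 - 23\right) = 151 \left(-55\right) = -8305$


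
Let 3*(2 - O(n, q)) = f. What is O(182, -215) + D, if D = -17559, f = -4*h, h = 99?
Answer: -17425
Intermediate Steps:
f = -396 (f = -4*99 = -396)
O(n, q) = 134 (O(n, q) = 2 - 1/3*(-396) = 2 + 132 = 134)
O(182, -215) + D = 134 - 17559 = -17425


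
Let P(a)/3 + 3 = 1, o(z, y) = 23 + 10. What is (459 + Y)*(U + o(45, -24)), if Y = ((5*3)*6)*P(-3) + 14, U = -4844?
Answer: 322337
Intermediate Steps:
o(z, y) = 33
P(a) = -6 (P(a) = -9 + 3*1 = -9 + 3 = -6)
Y = -526 (Y = ((5*3)*6)*(-6) + 14 = (15*6)*(-6) + 14 = 90*(-6) + 14 = -540 + 14 = -526)
(459 + Y)*(U + o(45, -24)) = (459 - 526)*(-4844 + 33) = -67*(-4811) = 322337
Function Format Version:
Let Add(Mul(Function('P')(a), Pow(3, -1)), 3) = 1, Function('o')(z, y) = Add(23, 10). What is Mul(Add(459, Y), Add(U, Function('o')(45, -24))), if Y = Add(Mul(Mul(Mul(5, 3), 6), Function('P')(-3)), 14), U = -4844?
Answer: 322337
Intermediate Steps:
Function('o')(z, y) = 33
Function('P')(a) = -6 (Function('P')(a) = Add(-9, Mul(3, 1)) = Add(-9, 3) = -6)
Y = -526 (Y = Add(Mul(Mul(Mul(5, 3), 6), -6), 14) = Add(Mul(Mul(15, 6), -6), 14) = Add(Mul(90, -6), 14) = Add(-540, 14) = -526)
Mul(Add(459, Y), Add(U, Function('o')(45, -24))) = Mul(Add(459, -526), Add(-4844, 33)) = Mul(-67, -4811) = 322337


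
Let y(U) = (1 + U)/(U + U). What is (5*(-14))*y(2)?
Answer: -105/2 ≈ -52.500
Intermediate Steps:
y(U) = (1 + U)/(2*U) (y(U) = (1 + U)/((2*U)) = (1 + U)*(1/(2*U)) = (1 + U)/(2*U))
(5*(-14))*y(2) = (5*(-14))*((½)*(1 + 2)/2) = -35*3/2 = -70*¾ = -105/2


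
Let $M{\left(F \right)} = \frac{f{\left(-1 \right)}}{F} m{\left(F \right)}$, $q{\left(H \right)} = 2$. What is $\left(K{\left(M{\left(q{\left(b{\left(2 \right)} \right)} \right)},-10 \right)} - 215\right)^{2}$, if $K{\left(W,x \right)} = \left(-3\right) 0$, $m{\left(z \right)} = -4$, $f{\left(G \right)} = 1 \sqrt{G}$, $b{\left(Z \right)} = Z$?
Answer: $46225$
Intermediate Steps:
$f{\left(G \right)} = \sqrt{G}$
$M{\left(F \right)} = - \frac{4 i}{F}$ ($M{\left(F \right)} = \frac{\sqrt{-1}}{F} \left(-4\right) = \frac{i}{F} \left(-4\right) = - \frac{4 i}{F}$)
$K{\left(W,x \right)} = 0$
$\left(K{\left(M{\left(q{\left(b{\left(2 \right)} \right)} \right)},-10 \right)} - 215\right)^{2} = \left(0 - 215\right)^{2} = \left(-215\right)^{2} = 46225$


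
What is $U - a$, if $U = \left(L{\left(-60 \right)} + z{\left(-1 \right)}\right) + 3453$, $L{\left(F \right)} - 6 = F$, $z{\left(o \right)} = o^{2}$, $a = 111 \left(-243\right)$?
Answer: $30373$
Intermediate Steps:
$a = -26973$
$L{\left(F \right)} = 6 + F$
$U = 3400$ ($U = \left(\left(6 - 60\right) + \left(-1\right)^{2}\right) + 3453 = \left(-54 + 1\right) + 3453 = -53 + 3453 = 3400$)
$U - a = 3400 - -26973 = 3400 + 26973 = 30373$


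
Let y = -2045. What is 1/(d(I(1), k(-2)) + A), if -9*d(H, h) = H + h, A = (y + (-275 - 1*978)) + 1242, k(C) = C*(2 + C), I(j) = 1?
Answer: -9/18505 ≈ -0.00048635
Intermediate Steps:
A = -2056 (A = (-2045 + (-275 - 1*978)) + 1242 = (-2045 + (-275 - 978)) + 1242 = (-2045 - 1253) + 1242 = -3298 + 1242 = -2056)
d(H, h) = -H/9 - h/9 (d(H, h) = -(H + h)/9 = -H/9 - h/9)
1/(d(I(1), k(-2)) + A) = 1/((-⅑*1 - (-2)*(2 - 2)/9) - 2056) = 1/((-⅑ - (-2)*0/9) - 2056) = 1/((-⅑ - ⅑*0) - 2056) = 1/((-⅑ + 0) - 2056) = 1/(-⅑ - 2056) = 1/(-18505/9) = -9/18505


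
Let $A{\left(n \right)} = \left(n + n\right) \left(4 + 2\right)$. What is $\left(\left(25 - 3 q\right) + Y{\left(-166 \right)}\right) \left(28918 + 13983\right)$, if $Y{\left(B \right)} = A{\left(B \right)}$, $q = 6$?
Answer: $-85158485$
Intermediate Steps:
$A{\left(n \right)} = 12 n$ ($A{\left(n \right)} = 2 n 6 = 12 n$)
$Y{\left(B \right)} = 12 B$
$\left(\left(25 - 3 q\right) + Y{\left(-166 \right)}\right) \left(28918 + 13983\right) = \left(\left(25 - 18\right) + 12 \left(-166\right)\right) \left(28918 + 13983\right) = \left(\left(25 - 18\right) - 1992\right) 42901 = \left(7 - 1992\right) 42901 = \left(-1985\right) 42901 = -85158485$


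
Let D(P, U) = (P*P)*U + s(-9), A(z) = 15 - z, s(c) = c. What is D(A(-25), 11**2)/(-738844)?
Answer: -193591/738844 ≈ -0.26202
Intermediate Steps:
D(P, U) = -9 + U*P**2 (D(P, U) = (P*P)*U - 9 = P**2*U - 9 = U*P**2 - 9 = -9 + U*P**2)
D(A(-25), 11**2)/(-738844) = (-9 + 11**2*(15 - 1*(-25))**2)/(-738844) = (-9 + 121*(15 + 25)**2)*(-1/738844) = (-9 + 121*40**2)*(-1/738844) = (-9 + 121*1600)*(-1/738844) = (-9 + 193600)*(-1/738844) = 193591*(-1/738844) = -193591/738844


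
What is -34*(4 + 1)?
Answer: -170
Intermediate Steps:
-34*(4 + 1) = -34*5 = -170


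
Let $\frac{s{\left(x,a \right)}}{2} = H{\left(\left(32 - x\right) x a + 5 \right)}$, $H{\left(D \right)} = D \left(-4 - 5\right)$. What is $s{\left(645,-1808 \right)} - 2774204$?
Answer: $-12870183734$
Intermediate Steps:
$H{\left(D \right)} = - 9 D$ ($H{\left(D \right)} = D \left(-9\right) = - 9 D$)
$s{\left(x,a \right)} = -90 - 18 a x \left(32 - x\right)$ ($s{\left(x,a \right)} = 2 \left(- 9 \left(\left(32 - x\right) x a + 5\right)\right) = 2 \left(- 9 \left(x \left(32 - x\right) a + 5\right)\right) = 2 \left(- 9 \left(a x \left(32 - x\right) + 5\right)\right) = 2 \left(- 9 \left(5 + a x \left(32 - x\right)\right)\right) = 2 \left(-45 - 9 a x \left(32 - x\right)\right) = -90 - 18 a x \left(32 - x\right)$)
$s{\left(645,-1808 \right)} - 2774204 = \left(-90 - \left(-1041408\right) 645 + 18 \left(-1808\right) 645^{2}\right) - 2774204 = \left(-90 + 671708160 + 18 \left(-1808\right) 416025\right) - 2774204 = \left(-90 + 671708160 - 13539117600\right) - 2774204 = -12867409530 - 2774204 = -12870183734$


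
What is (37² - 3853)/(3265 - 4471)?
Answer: 138/67 ≈ 2.0597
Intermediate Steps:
(37² - 3853)/(3265 - 4471) = (1369 - 3853)/(-1206) = -2484*(-1/1206) = 138/67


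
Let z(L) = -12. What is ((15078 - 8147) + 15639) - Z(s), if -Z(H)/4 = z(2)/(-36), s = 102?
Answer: 67714/3 ≈ 22571.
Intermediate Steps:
Z(H) = -4/3 (Z(H) = -(-48)/(-36) = -(-48)*(-1)/36 = -4*⅓ = -4/3)
((15078 - 8147) + 15639) - Z(s) = ((15078 - 8147) + 15639) - 1*(-4/3) = (6931 + 15639) + 4/3 = 22570 + 4/3 = 67714/3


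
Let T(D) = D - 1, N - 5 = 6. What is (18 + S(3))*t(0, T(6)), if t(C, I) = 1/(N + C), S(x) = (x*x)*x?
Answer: 45/11 ≈ 4.0909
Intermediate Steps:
N = 11 (N = 5 + 6 = 11)
T(D) = -1 + D
S(x) = x**3 (S(x) = x**2*x = x**3)
t(C, I) = 1/(11 + C)
(18 + S(3))*t(0, T(6)) = (18 + 3**3)/(11 + 0) = (18 + 27)/11 = 45*(1/11) = 45/11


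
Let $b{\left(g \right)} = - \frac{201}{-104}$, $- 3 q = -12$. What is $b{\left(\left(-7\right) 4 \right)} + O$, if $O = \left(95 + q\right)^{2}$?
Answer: $\frac{1019505}{104} \approx 9802.9$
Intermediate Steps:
$q = 4$ ($q = \left(- \frac{1}{3}\right) \left(-12\right) = 4$)
$b{\left(g \right)} = \frac{201}{104}$ ($b{\left(g \right)} = \left(-201\right) \left(- \frac{1}{104}\right) = \frac{201}{104}$)
$O = 9801$ ($O = \left(95 + 4\right)^{2} = 99^{2} = 9801$)
$b{\left(\left(-7\right) 4 \right)} + O = \frac{201}{104} + 9801 = \frac{1019505}{104}$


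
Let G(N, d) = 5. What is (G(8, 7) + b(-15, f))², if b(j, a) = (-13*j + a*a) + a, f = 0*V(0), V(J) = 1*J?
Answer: 40000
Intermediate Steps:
V(J) = J
f = 0 (f = 0*0 = 0)
b(j, a) = a + a² - 13*j (b(j, a) = (-13*j + a²) + a = (a² - 13*j) + a = a + a² - 13*j)
(G(8, 7) + b(-15, f))² = (5 + (0 + 0² - 13*(-15)))² = (5 + (0 + 0 + 195))² = (5 + 195)² = 200² = 40000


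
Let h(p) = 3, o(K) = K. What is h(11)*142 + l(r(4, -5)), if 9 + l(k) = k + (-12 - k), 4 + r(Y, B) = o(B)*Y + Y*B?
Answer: 405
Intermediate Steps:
r(Y, B) = -4 + 2*B*Y (r(Y, B) = -4 + (B*Y + Y*B) = -4 + (B*Y + B*Y) = -4 + 2*B*Y)
l(k) = -21 (l(k) = -9 + (k + (-12 - k)) = -9 - 12 = -21)
h(11)*142 + l(r(4, -5)) = 3*142 - 21 = 426 - 21 = 405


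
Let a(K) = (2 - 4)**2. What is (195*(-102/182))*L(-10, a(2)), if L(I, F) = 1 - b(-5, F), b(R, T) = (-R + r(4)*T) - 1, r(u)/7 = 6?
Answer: 130815/7 ≈ 18688.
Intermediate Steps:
r(u) = 42 (r(u) = 7*6 = 42)
b(R, T) = -1 - R + 42*T (b(R, T) = (-R + 42*T) - 1 = -1 - R + 42*T)
a(K) = 4 (a(K) = (-2)**2 = 4)
L(I, F) = -3 - 42*F (L(I, F) = 1 - (-1 - 1*(-5) + 42*F) = 1 - (-1 + 5 + 42*F) = 1 - (4 + 42*F) = 1 + (-4 - 42*F) = -3 - 42*F)
(195*(-102/182))*L(-10, a(2)) = (195*(-102/182))*(-3 - 42*4) = (195*(-102*1/182))*(-3 - 168) = (195*(-51/91))*(-171) = -765/7*(-171) = 130815/7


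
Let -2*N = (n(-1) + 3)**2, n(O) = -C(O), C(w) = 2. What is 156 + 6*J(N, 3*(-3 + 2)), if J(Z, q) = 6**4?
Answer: 7932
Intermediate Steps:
n(O) = -2 (n(O) = -1*2 = -2)
N = -1/2 (N = -(-2 + 3)**2/2 = -1/2*1**2 = -1/2*1 = -1/2 ≈ -0.50000)
J(Z, q) = 1296
156 + 6*J(N, 3*(-3 + 2)) = 156 + 6*1296 = 156 + 7776 = 7932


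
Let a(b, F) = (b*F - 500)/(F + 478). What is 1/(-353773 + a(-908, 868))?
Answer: -673/238483551 ≈ -2.8220e-6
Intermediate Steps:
a(b, F) = (-500 + F*b)/(478 + F) (a(b, F) = (F*b - 500)/(478 + F) = (-500 + F*b)/(478 + F))
1/(-353773 + a(-908, 868)) = 1/(-353773 + (-500 + 868*(-908))/(478 + 868)) = 1/(-353773 + (-500 - 788144)/1346) = 1/(-353773 + (1/1346)*(-788644)) = 1/(-353773 - 394322/673) = 1/(-238483551/673) = -673/238483551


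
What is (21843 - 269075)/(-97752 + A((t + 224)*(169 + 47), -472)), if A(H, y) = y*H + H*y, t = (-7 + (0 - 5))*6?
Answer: 30904/3886395 ≈ 0.0079518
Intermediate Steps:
t = -72 (t = (-7 - 5)*6 = -12*6 = -72)
A(H, y) = 2*H*y (A(H, y) = H*y + H*y = 2*H*y)
(21843 - 269075)/(-97752 + A((t + 224)*(169 + 47), -472)) = (21843 - 269075)/(-97752 + 2*((-72 + 224)*(169 + 47))*(-472)) = -247232/(-97752 + 2*(152*216)*(-472)) = -247232/(-97752 + 2*32832*(-472)) = -247232/(-97752 - 30993408) = -247232/(-31091160) = -247232*(-1/31091160) = 30904/3886395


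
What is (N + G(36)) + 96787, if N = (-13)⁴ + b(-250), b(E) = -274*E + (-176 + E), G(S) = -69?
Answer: 193353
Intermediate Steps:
b(E) = -176 - 273*E
N = 96635 (N = (-13)⁴ + (-176 - 273*(-250)) = 28561 + (-176 + 68250) = 28561 + 68074 = 96635)
(N + G(36)) + 96787 = (96635 - 69) + 96787 = 96566 + 96787 = 193353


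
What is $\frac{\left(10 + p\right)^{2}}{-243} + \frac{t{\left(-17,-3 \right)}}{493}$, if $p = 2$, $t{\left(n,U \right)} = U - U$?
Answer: $- \frac{16}{27} \approx -0.59259$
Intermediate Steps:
$t{\left(n,U \right)} = 0$
$\frac{\left(10 + p\right)^{2}}{-243} + \frac{t{\left(-17,-3 \right)}}{493} = \frac{\left(10 + 2\right)^{2}}{-243} + \frac{0}{493} = 12^{2} \left(- \frac{1}{243}\right) + 0 \cdot \frac{1}{493} = 144 \left(- \frac{1}{243}\right) + 0 = - \frac{16}{27} + 0 = - \frac{16}{27}$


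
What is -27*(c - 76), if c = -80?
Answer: 4212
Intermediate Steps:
-27*(c - 76) = -27*(-80 - 76) = -27*(-156) = 4212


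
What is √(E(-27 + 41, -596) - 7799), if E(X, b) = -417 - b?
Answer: 2*I*√1905 ≈ 87.293*I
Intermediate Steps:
√(E(-27 + 41, -596) - 7799) = √((-417 - 1*(-596)) - 7799) = √((-417 + 596) - 7799) = √(179 - 7799) = √(-7620) = 2*I*√1905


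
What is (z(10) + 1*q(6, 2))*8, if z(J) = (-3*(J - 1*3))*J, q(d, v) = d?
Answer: -1632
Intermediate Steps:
z(J) = J*(9 - 3*J) (z(J) = (-3*(J - 3))*J = (-3*(-3 + J))*J = (9 - 3*J)*J = J*(9 - 3*J))
(z(10) + 1*q(6, 2))*8 = (3*10*(3 - 1*10) + 1*6)*8 = (3*10*(3 - 10) + 6)*8 = (3*10*(-7) + 6)*8 = (-210 + 6)*8 = -204*8 = -1632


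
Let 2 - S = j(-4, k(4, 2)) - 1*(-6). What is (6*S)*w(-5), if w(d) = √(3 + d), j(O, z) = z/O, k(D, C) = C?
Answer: -21*I*√2 ≈ -29.698*I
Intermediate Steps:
S = -7/2 (S = 2 - (2/(-4) - 1*(-6)) = 2 - (2*(-¼) + 6) = 2 - (-½ + 6) = 2 - 1*11/2 = 2 - 11/2 = -7/2 ≈ -3.5000)
(6*S)*w(-5) = (6*(-7/2))*√(3 - 5) = -21*I*√2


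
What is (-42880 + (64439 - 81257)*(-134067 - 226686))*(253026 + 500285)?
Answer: 4570413977156014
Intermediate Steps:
(-42880 + (64439 - 81257)*(-134067 - 226686))*(253026 + 500285) = (-42880 - 16818*(-360753))*753311 = (-42880 + 6067143954)*753311 = 6067101074*753311 = 4570413977156014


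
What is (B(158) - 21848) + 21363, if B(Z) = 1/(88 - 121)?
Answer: -16006/33 ≈ -485.03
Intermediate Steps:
B(Z) = -1/33 (B(Z) = 1/(-33) = -1/33)
(B(158) - 21848) + 21363 = (-1/33 - 21848) + 21363 = -720985/33 + 21363 = -16006/33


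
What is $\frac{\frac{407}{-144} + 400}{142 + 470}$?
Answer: $\frac{57193}{88128} \approx 0.64898$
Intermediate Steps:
$\frac{\frac{407}{-144} + 400}{142 + 470} = \frac{407 \left(- \frac{1}{144}\right) + 400}{612} = \left(- \frac{407}{144} + 400\right) \frac{1}{612} = \frac{57193}{144} \cdot \frac{1}{612} = \frac{57193}{88128}$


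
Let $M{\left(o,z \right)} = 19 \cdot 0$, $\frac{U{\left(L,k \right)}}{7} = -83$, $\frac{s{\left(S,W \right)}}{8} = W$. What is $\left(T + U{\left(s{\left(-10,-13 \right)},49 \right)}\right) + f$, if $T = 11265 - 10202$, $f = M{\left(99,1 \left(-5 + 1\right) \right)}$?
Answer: $482$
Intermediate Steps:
$s{\left(S,W \right)} = 8 W$
$U{\left(L,k \right)} = -581$ ($U{\left(L,k \right)} = 7 \left(-83\right) = -581$)
$M{\left(o,z \right)} = 0$
$f = 0$
$T = 1063$
$\left(T + U{\left(s{\left(-10,-13 \right)},49 \right)}\right) + f = \left(1063 - 581\right) + 0 = 482 + 0 = 482$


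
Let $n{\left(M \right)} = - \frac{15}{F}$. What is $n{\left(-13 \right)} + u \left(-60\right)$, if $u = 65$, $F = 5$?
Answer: $-3903$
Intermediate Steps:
$n{\left(M \right)} = -3$ ($n{\left(M \right)} = - \frac{15}{5} = \left(-15\right) \frac{1}{5} = -3$)
$n{\left(-13 \right)} + u \left(-60\right) = -3 + 65 \left(-60\right) = -3 - 3900 = -3903$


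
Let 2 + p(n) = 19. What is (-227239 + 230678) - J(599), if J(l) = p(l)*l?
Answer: -6744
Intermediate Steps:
p(n) = 17 (p(n) = -2 + 19 = 17)
J(l) = 17*l
(-227239 + 230678) - J(599) = (-227239 + 230678) - 17*599 = 3439 - 1*10183 = 3439 - 10183 = -6744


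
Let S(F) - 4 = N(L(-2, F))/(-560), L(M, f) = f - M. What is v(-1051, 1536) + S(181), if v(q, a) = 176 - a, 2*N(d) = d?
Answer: -1518903/1120 ≈ -1356.2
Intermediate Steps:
N(d) = d/2
S(F) = 2239/560 - F/1120 (S(F) = 4 + ((F - 1*(-2))/2)/(-560) = 4 + ((F + 2)/2)*(-1/560) = 4 + ((2 + F)/2)*(-1/560) = 4 + (1 + F/2)*(-1/560) = 4 + (-1/560 - F/1120) = 2239/560 - F/1120)
v(-1051, 1536) + S(181) = (176 - 1*1536) + (2239/560 - 1/1120*181) = (176 - 1536) + (2239/560 - 181/1120) = -1360 + 4297/1120 = -1518903/1120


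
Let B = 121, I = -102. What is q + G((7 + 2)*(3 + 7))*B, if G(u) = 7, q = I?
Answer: 745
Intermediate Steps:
q = -102
q + G((7 + 2)*(3 + 7))*B = -102 + 7*121 = -102 + 847 = 745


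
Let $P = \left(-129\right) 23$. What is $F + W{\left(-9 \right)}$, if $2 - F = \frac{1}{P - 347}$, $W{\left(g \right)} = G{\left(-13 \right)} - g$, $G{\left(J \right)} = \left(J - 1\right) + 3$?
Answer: $\frac{1}{3314} \approx 0.00030175$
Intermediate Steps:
$P = -2967$
$G{\left(J \right)} = 2 + J$ ($G{\left(J \right)} = \left(-1 + J\right) + 3 = 2 + J$)
$W{\left(g \right)} = -11 - g$ ($W{\left(g \right)} = \left(2 - 13\right) - g = -11 - g$)
$F = \frac{6629}{3314}$ ($F = 2 - \frac{1}{-2967 - 347} = 2 - \frac{1}{-3314} = 2 - - \frac{1}{3314} = 2 + \frac{1}{3314} = \frac{6629}{3314} \approx 2.0003$)
$F + W{\left(-9 \right)} = \frac{6629}{3314} - 2 = \frac{1}{3314}$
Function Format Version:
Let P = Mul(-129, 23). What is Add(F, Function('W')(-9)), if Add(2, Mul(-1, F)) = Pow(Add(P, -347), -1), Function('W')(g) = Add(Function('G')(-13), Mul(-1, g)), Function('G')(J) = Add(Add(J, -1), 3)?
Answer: Rational(1, 3314) ≈ 0.00030175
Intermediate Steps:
P = -2967
Function('G')(J) = Add(2, J) (Function('G')(J) = Add(Add(-1, J), 3) = Add(2, J))
Function('W')(g) = Add(-11, Mul(-1, g)) (Function('W')(g) = Add(Add(2, -13), Mul(-1, g)) = Add(-11, Mul(-1, g)))
F = Rational(6629, 3314) (F = Add(2, Mul(-1, Pow(Add(-2967, -347), -1))) = Add(2, Mul(-1, Pow(-3314, -1))) = Add(2, Mul(-1, Rational(-1, 3314))) = Add(2, Rational(1, 3314)) = Rational(6629, 3314) ≈ 2.0003)
Add(F, Function('W')(-9)) = Add(Rational(6629, 3314), Add(-11, Mul(-1, -9))) = Add(Rational(6629, 3314), Add(-11, 9)) = Add(Rational(6629, 3314), -2) = Rational(1, 3314)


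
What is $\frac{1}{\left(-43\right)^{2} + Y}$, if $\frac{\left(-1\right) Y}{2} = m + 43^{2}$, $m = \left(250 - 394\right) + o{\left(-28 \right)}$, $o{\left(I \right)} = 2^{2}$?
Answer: $- \frac{1}{1569} \approx -0.00063735$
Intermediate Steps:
$o{\left(I \right)} = 4$
$m = -140$ ($m = \left(250 - 394\right) + 4 = -144 + 4 = -140$)
$Y = -3418$ ($Y = - 2 \left(-140 + 43^{2}\right) = - 2 \left(-140 + 1849\right) = \left(-2\right) 1709 = -3418$)
$\frac{1}{\left(-43\right)^{2} + Y} = \frac{1}{\left(-43\right)^{2} - 3418} = \frac{1}{1849 - 3418} = \frac{1}{-1569} = - \frac{1}{1569}$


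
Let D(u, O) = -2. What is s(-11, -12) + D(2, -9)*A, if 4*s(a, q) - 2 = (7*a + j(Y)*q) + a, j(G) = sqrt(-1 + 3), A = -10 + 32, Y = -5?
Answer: -131/2 - 3*sqrt(2) ≈ -69.743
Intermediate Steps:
A = 22
j(G) = sqrt(2)
s(a, q) = 1/2 + 2*a + q*sqrt(2)/4 (s(a, q) = 1/2 + ((7*a + sqrt(2)*q) + a)/4 = 1/2 + ((7*a + q*sqrt(2)) + a)/4 = 1/2 + (8*a + q*sqrt(2))/4 = 1/2 + (2*a + q*sqrt(2)/4) = 1/2 + 2*a + q*sqrt(2)/4)
s(-11, -12) + D(2, -9)*A = (1/2 + 2*(-11) + (1/4)*(-12)*sqrt(2)) - 2*22 = (1/2 - 22 - 3*sqrt(2)) - 44 = (-43/2 - 3*sqrt(2)) - 44 = -131/2 - 3*sqrt(2)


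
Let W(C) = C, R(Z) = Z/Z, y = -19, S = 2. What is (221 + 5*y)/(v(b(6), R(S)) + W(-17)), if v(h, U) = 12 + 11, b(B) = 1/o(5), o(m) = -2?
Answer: 21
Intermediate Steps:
R(Z) = 1
b(B) = -½ (b(B) = 1/(-2) = -½)
v(h, U) = 23
(221 + 5*y)/(v(b(6), R(S)) + W(-17)) = (221 + 5*(-19))/(23 - 17) = (221 - 95)/6 = 126*(⅙) = 21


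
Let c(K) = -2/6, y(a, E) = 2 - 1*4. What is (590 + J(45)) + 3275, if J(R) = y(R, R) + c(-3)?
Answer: 11588/3 ≈ 3862.7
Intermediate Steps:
y(a, E) = -2 (y(a, E) = 2 - 4 = -2)
c(K) = -1/3 (c(K) = -2*1/6 = -1/3)
J(R) = -7/3 (J(R) = -2 - 1/3 = -7/3)
(590 + J(45)) + 3275 = (590 - 7/3) + 3275 = 1763/3 + 3275 = 11588/3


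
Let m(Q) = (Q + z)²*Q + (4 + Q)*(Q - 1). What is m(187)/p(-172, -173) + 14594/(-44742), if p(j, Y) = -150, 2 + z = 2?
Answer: -49028119003/1118550 ≈ -43832.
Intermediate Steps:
z = 0 (z = -2 + 2 = 0)
m(Q) = Q³ + (-1 + Q)*(4 + Q) (m(Q) = (Q + 0)²*Q + (4 + Q)*(Q - 1) = Q²*Q + (4 + Q)*(-1 + Q) = Q³ + (-1 + Q)*(4 + Q))
m(187)/p(-172, -173) + 14594/(-44742) = (-4 + 187² + 187³ + 3*187)/(-150) + 14594/(-44742) = (-4 + 34969 + 6539203 + 561)*(-1/150) + 14594*(-1/44742) = 6574729*(-1/150) - 7297/22371 = -6574729/150 - 7297/22371 = -49028119003/1118550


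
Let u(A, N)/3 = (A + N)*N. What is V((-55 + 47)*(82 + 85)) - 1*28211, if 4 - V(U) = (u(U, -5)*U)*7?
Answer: 188087273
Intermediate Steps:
u(A, N) = 3*N*(A + N) (u(A, N) = 3*((A + N)*N) = 3*(N*(A + N)) = 3*N*(A + N))
V(U) = 4 - 7*U*(75 - 15*U) (V(U) = 4 - (3*(-5)*(U - 5))*U*7 = 4 - (3*(-5)*(-5 + U))*U*7 = 4 - (75 - 15*U)*U*7 = 4 - U*(75 - 15*U)*7 = 4 - 7*U*(75 - 15*U))
V((-55 + 47)*(82 + 85)) - 1*28211 = (4 + 105*((-55 + 47)*(82 + 85))*(-5 + (-55 + 47)*(82 + 85))) - 1*28211 = (4 + 105*(-8*167)*(-5 - 8*167)) - 28211 = (4 + 105*(-1336)*(-5 - 1336)) - 28211 = (4 + 105*(-1336)*(-1341)) - 28211 = (4 + 188115480) - 28211 = 188115484 - 28211 = 188087273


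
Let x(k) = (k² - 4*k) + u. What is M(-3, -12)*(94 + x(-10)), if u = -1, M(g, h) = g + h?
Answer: -3495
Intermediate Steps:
x(k) = -1 + k² - 4*k (x(k) = (k² - 4*k) - 1 = -1 + k² - 4*k)
M(-3, -12)*(94 + x(-10)) = (-3 - 12)*(94 + (-1 + (-10)² - 4*(-10))) = -15*(94 + (-1 + 100 + 40)) = -15*(94 + 139) = -15*233 = -3495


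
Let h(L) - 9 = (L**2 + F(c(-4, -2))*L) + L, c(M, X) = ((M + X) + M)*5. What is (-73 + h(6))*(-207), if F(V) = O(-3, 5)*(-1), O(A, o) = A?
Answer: 828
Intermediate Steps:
c(M, X) = 5*X + 10*M (c(M, X) = (X + 2*M)*5 = 5*X + 10*M)
F(V) = 3 (F(V) = -3*(-1) = 3)
h(L) = 9 + L**2 + 4*L (h(L) = 9 + ((L**2 + 3*L) + L) = 9 + (L**2 + 4*L) = 9 + L**2 + 4*L)
(-73 + h(6))*(-207) = (-73 + (9 + 6**2 + 4*6))*(-207) = (-73 + (9 + 36 + 24))*(-207) = (-73 + 69)*(-207) = -4*(-207) = 828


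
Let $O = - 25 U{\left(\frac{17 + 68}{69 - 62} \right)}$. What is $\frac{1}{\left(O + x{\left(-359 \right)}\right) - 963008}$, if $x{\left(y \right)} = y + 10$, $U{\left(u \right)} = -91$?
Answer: $- \frac{1}{961082} \approx -1.0405 \cdot 10^{-6}$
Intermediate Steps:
$x{\left(y \right)} = 10 + y$
$O = 2275$ ($O = \left(-25\right) \left(-91\right) = 2275$)
$\frac{1}{\left(O + x{\left(-359 \right)}\right) - 963008} = \frac{1}{\left(2275 + \left(10 - 359\right)\right) - 963008} = \frac{1}{\left(2275 - 349\right) - 963008} = \frac{1}{1926 - 963008} = \frac{1}{-961082} = - \frac{1}{961082}$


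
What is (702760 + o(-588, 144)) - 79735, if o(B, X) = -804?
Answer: 622221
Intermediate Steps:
(702760 + o(-588, 144)) - 79735 = (702760 - 804) - 79735 = 701956 - 79735 = 622221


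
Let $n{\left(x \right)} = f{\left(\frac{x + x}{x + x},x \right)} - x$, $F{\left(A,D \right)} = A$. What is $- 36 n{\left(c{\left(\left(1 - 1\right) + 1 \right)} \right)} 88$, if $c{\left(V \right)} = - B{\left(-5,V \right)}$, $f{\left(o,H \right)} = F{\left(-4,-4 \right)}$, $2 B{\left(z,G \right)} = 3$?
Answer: $7920$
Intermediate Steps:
$B{\left(z,G \right)} = \frac{3}{2}$ ($B{\left(z,G \right)} = \frac{1}{2} \cdot 3 = \frac{3}{2}$)
$f{\left(o,H \right)} = -4$
$c{\left(V \right)} = - \frac{3}{2}$ ($c{\left(V \right)} = \left(-1\right) \frac{3}{2} = - \frac{3}{2}$)
$n{\left(x \right)} = -4 - x$
$- 36 n{\left(c{\left(\left(1 - 1\right) + 1 \right)} \right)} 88 = - 36 \left(-4 - - \frac{3}{2}\right) 88 = - 36 \left(-4 + \frac{3}{2}\right) 88 = \left(-36\right) \left(- \frac{5}{2}\right) 88 = 90 \cdot 88 = 7920$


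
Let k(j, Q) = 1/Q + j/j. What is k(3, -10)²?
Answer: 81/100 ≈ 0.81000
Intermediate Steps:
k(j, Q) = 1 + 1/Q (k(j, Q) = 1/Q + 1 = 1 + 1/Q)
k(3, -10)² = ((1 - 10)/(-10))² = (-⅒*(-9))² = (9/10)² = 81/100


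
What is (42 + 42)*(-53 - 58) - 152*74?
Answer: -20572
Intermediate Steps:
(42 + 42)*(-53 - 58) - 152*74 = 84*(-111) - 11248 = -9324 - 11248 = -20572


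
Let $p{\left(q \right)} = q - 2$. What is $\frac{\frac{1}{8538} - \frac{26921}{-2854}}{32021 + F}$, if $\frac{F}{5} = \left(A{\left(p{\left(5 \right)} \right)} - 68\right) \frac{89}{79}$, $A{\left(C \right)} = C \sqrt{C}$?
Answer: $\frac{630351684239186}{2114211518381133441} - \frac{1010066218070 \sqrt{3}}{6342634555143400323} \approx 0.00029787$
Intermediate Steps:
$p{\left(q \right)} = -2 + q$ ($p{\left(q \right)} = q - 2 = -2 + q$)
$A{\left(C \right)} = C^{\frac{3}{2}}$
$F = - \frac{30260}{79} + \frac{1335 \sqrt{3}}{79}$ ($F = 5 \left(\left(-2 + 5\right)^{\frac{3}{2}} - 68\right) \frac{89}{79} = 5 \left(3^{\frac{3}{2}} - 68\right) 89 \cdot \frac{1}{79} = 5 \left(3 \sqrt{3} - 68\right) \frac{89}{79} = 5 \left(-68 + 3 \sqrt{3}\right) \frac{89}{79} = 5 \left(- \frac{6052}{79} + \frac{267 \sqrt{3}}{79}\right) = - \frac{30260}{79} + \frac{1335 \sqrt{3}}{79} \approx -353.77$)
$\frac{\frac{1}{8538} - \frac{26921}{-2854}}{32021 + F} = \frac{\frac{1}{8538} - \frac{26921}{-2854}}{32021 - \left(\frac{30260}{79} - \frac{1335 \sqrt{3}}{79}\right)} = \frac{\frac{1}{8538} - - \frac{26921}{2854}}{\frac{2499399}{79} + \frac{1335 \sqrt{3}}{79}} = \frac{\frac{1}{8538} + \frac{26921}{2854}}{\frac{2499399}{79} + \frac{1335 \sqrt{3}}{79}} = \frac{57463588}{6091863 \left(\frac{2499399}{79} + \frac{1335 \sqrt{3}}{79}\right)}$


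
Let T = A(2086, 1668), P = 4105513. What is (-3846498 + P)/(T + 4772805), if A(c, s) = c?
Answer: 259015/4774891 ≈ 0.054245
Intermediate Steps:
T = 2086
(-3846498 + P)/(T + 4772805) = (-3846498 + 4105513)/(2086 + 4772805) = 259015/4774891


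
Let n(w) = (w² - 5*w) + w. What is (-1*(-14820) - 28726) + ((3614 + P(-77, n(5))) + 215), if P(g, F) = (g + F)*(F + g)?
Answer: -4893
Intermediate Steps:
n(w) = w² - 4*w
P(g, F) = (F + g)² (P(g, F) = (F + g)*(F + g) = (F + g)²)
(-1*(-14820) - 28726) + ((3614 + P(-77, n(5))) + 215) = (-1*(-14820) - 28726) + ((3614 + (5*(-4 + 5) - 77)²) + 215) = (14820 - 28726) + ((3614 + (5*1 - 77)²) + 215) = -13906 + ((3614 + (5 - 77)²) + 215) = -13906 + ((3614 + (-72)²) + 215) = -13906 + ((3614 + 5184) + 215) = -13906 + (8798 + 215) = -13906 + 9013 = -4893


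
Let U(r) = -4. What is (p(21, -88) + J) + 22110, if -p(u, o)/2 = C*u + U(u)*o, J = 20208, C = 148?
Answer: 35398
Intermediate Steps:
p(u, o) = -296*u + 8*o (p(u, o) = -2*(148*u - 4*o) = -2*(-4*o + 148*u) = -296*u + 8*o)
(p(21, -88) + J) + 22110 = ((-296*21 + 8*(-88)) + 20208) + 22110 = ((-6216 - 704) + 20208) + 22110 = (-6920 + 20208) + 22110 = 13288 + 22110 = 35398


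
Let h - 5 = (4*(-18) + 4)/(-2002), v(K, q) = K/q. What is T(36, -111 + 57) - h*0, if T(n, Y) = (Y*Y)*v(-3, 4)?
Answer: -2187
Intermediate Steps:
T(n, Y) = -3*Y²/4 (T(n, Y) = (Y*Y)*(-3/4) = Y²*(-3*¼) = Y²*(-¾) = -3*Y²/4)
h = 5039/1001 (h = 5 + (4*(-18) + 4)/(-2002) = 5 + (-72 + 4)*(-1/2002) = 5 - 68*(-1/2002) = 5 + 34/1001 = 5039/1001 ≈ 5.0340)
T(36, -111 + 57) - h*0 = -3*(-111 + 57)²/4 - 5039*0/1001 = -¾*(-54)² - 1*0 = -¾*2916 + 0 = -2187 + 0 = -2187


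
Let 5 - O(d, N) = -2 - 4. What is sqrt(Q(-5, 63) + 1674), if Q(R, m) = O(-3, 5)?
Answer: sqrt(1685) ≈ 41.049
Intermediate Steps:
O(d, N) = 11 (O(d, N) = 5 - (-2 - 4) = 5 - 1*(-6) = 5 + 6 = 11)
Q(R, m) = 11
sqrt(Q(-5, 63) + 1674) = sqrt(11 + 1674) = sqrt(1685)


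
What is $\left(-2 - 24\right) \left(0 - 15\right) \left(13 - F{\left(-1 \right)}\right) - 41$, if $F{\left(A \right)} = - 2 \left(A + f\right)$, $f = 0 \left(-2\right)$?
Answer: $4249$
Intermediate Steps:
$f = 0$
$F{\left(A \right)} = - 2 A$ ($F{\left(A \right)} = - 2 \left(A + 0\right) = - 2 A$)
$\left(-2 - 24\right) \left(0 - 15\right) \left(13 - F{\left(-1 \right)}\right) - 41 = \left(-2 - 24\right) \left(0 - 15\right) \left(13 - \left(-2\right) \left(-1\right)\right) - 41 = - 26 \left(0 - 15\right) \left(13 - 2\right) - 41 = \left(-26\right) \left(-15\right) 11 - 41 = 390 \cdot 11 - 41 = 4290 - 41 = 4249$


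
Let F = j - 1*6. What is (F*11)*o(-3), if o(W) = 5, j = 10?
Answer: 220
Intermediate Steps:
F = 4 (F = 10 - 1*6 = 10 - 6 = 4)
(F*11)*o(-3) = (4*11)*5 = 44*5 = 220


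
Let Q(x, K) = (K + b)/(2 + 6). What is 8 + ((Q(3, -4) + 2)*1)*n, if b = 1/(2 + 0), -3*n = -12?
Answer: 57/4 ≈ 14.250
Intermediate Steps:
n = 4 (n = -1/3*(-12) = 4)
b = 1/2 ≈ 0.50000
Q(x, K) = 1/16 + K/8 (Q(x, K) = (K + 1/2)/(2 + 6) = (1/2 + K)/8 = (1/2 + K)*(1/8) = 1/16 + K/8)
8 + ((Q(3, -4) + 2)*1)*n = 8 + (((1/16 + (1/8)*(-4)) + 2)*1)*4 = 8 + (((1/16 - 1/2) + 2)*1)*4 = 8 + ((-7/16 + 2)*1)*4 = 8 + ((25/16)*1)*4 = 8 + (25/16)*4 = 8 + 25/4 = 57/4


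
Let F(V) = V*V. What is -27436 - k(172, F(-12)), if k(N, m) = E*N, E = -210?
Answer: 8684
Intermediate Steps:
F(V) = V²
k(N, m) = -210*N
-27436 - k(172, F(-12)) = -27436 - (-210)*172 = -27436 - 1*(-36120) = -27436 + 36120 = 8684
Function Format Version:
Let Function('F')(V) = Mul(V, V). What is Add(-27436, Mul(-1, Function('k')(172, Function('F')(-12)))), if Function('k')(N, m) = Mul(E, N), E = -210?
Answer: 8684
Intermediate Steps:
Function('F')(V) = Pow(V, 2)
Function('k')(N, m) = Mul(-210, N)
Add(-27436, Mul(-1, Function('k')(172, Function('F')(-12)))) = Add(-27436, Mul(-1, Mul(-210, 172))) = Add(-27436, Mul(-1, -36120)) = Add(-27436, 36120) = 8684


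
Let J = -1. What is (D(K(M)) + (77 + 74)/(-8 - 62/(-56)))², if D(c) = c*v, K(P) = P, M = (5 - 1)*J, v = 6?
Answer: 78499600/37249 ≈ 2107.4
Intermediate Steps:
M = -4 (M = (5 - 1)*(-1) = 4*(-1) = -4)
D(c) = 6*c (D(c) = c*6 = 6*c)
(D(K(M)) + (77 + 74)/(-8 - 62/(-56)))² = (6*(-4) + (77 + 74)/(-8 - 62/(-56)))² = (-24 + 151/(-8 - 62*(-1/56)))² = (-24 + 151/(-8 + 31/28))² = (-24 + 151/(-193/28))² = (-24 + 151*(-28/193))² = (-24 - 4228/193)² = (-8860/193)² = 78499600/37249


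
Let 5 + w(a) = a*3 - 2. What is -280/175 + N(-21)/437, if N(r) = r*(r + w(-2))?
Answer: 74/2185 ≈ 0.033867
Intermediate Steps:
w(a) = -7 + 3*a (w(a) = -5 + (a*3 - 2) = -5 + (3*a - 2) = -5 + (-2 + 3*a) = -7 + 3*a)
N(r) = r*(-13 + r) (N(r) = r*(r + (-7 + 3*(-2))) = r*(r + (-7 - 6)) = r*(r - 13) = r*(-13 + r))
-280/175 + N(-21)/437 = -280/175 - 21*(-13 - 21)/437 = -280*1/175 - 21*(-34)*(1/437) = -8/5 + 714*(1/437) = -8/5 + 714/437 = 74/2185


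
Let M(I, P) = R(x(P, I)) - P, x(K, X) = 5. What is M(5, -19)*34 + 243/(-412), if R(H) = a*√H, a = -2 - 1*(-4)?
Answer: 265909/412 + 68*√5 ≈ 797.46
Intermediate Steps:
a = 2 (a = -2 + 4 = 2)
R(H) = 2*√H
M(I, P) = -P + 2*√5 (M(I, P) = 2*√5 - P = -P + 2*√5)
M(5, -19)*34 + 243/(-412) = (-1*(-19) + 2*√5)*34 + 243/(-412) = (19 + 2*√5)*34 + 243*(-1/412) = (646 + 68*√5) - 243/412 = 265909/412 + 68*√5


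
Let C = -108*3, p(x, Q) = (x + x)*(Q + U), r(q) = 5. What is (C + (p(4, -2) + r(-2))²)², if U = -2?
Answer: 164025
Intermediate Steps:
p(x, Q) = 2*x*(-2 + Q) (p(x, Q) = (x + x)*(Q - 2) = (2*x)*(-2 + Q) = 2*x*(-2 + Q))
C = -324
(C + (p(4, -2) + r(-2))²)² = (-324 + (2*4*(-2 - 2) + 5)²)² = (-324 + (2*4*(-4) + 5)²)² = (-324 + (-32 + 5)²)² = (-324 + (-27)²)² = (-324 + 729)² = 405² = 164025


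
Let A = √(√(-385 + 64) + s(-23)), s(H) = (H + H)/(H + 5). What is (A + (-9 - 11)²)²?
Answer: (1200 + √(23 + 9*I*√321))²/9 ≈ 1.6257e+5 + 2248.1*I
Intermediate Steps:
s(H) = 2*H/(5 + H) (s(H) = (2*H)/(5 + H) = 2*H/(5 + H))
A = √(23/9 + I*√321) (A = √(√(-385 + 64) + 2*(-23)/(5 - 23)) = √(√(-321) + 2*(-23)/(-18)) = √(I*√321 + 2*(-23)*(-1/18)) = √(I*√321 + 23/9) = √(23/9 + I*√321) ≈ 3.2135 + 2.7877*I)
(A + (-9 - 11)²)² = (√(23 + 9*I*√321)/3 + (-9 - 11)²)² = (√(23 + 9*I*√321)/3 + (-20)²)² = (√(23 + 9*I*√321)/3 + 400)² = (400 + √(23 + 9*I*√321)/3)²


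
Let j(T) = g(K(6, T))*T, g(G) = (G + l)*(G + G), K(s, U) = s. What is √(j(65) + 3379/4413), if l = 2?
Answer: 7*√2480331063/4413 ≈ 78.999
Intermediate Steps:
g(G) = 2*G*(2 + G) (g(G) = (G + 2)*(G + G) = (2 + G)*(2*G) = 2*G*(2 + G))
j(T) = 96*T (j(T) = (2*6*(2 + 6))*T = (2*6*8)*T = 96*T)
√(j(65) + 3379/4413) = √(96*65 + 3379/4413) = √(6240 + 3379*(1/4413)) = √(6240 + 3379/4413) = √(27540499/4413) = 7*√2480331063/4413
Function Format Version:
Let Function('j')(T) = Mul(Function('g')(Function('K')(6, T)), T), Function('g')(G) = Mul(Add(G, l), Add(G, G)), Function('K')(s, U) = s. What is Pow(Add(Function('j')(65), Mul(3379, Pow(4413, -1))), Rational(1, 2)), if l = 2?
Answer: Mul(Rational(7, 4413), Pow(2480331063, Rational(1, 2))) ≈ 78.999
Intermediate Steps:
Function('g')(G) = Mul(2, G, Add(2, G)) (Function('g')(G) = Mul(Add(G, 2), Add(G, G)) = Mul(Add(2, G), Mul(2, G)) = Mul(2, G, Add(2, G)))
Function('j')(T) = Mul(96, T) (Function('j')(T) = Mul(Mul(2, 6, Add(2, 6)), T) = Mul(Mul(2, 6, 8), T) = Mul(96, T))
Pow(Add(Function('j')(65), Mul(3379, Pow(4413, -1))), Rational(1, 2)) = Pow(Add(Mul(96, 65), Mul(3379, Pow(4413, -1))), Rational(1, 2)) = Pow(Add(6240, Mul(3379, Rational(1, 4413))), Rational(1, 2)) = Pow(Add(6240, Rational(3379, 4413)), Rational(1, 2)) = Pow(Rational(27540499, 4413), Rational(1, 2)) = Mul(Rational(7, 4413), Pow(2480331063, Rational(1, 2)))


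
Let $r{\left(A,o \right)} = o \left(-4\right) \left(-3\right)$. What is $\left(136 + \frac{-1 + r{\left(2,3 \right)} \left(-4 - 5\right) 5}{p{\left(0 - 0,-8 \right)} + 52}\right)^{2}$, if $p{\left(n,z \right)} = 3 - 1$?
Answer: $\frac{32752729}{2916} \approx 11232.0$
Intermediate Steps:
$r{\left(A,o \right)} = 12 o$ ($r{\left(A,o \right)} = - 4 o \left(-3\right) = 12 o$)
$p{\left(n,z \right)} = 2$ ($p{\left(n,z \right)} = 3 - 1 = 2$)
$\left(136 + \frac{-1 + r{\left(2,3 \right)} \left(-4 - 5\right) 5}{p{\left(0 - 0,-8 \right)} + 52}\right)^{2} = \left(136 + \frac{-1 + 12 \cdot 3 \left(-4 - 5\right) 5}{2 + 52}\right)^{2} = \left(136 + \frac{-1 + 36 \left(-9\right) 5}{54}\right)^{2} = \left(136 + \left(-1 - 1620\right) \frac{1}{54}\right)^{2} = \left(136 - \frac{1621}{54}\right)^{2} = \left(\frac{5723}{54}\right)^{2} = \frac{32752729}{2916}$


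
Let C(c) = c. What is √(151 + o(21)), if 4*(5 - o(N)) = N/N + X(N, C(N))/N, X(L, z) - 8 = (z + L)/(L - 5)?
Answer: √4392318/168 ≈ 12.475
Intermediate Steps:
X(L, z) = 8 + (L + z)/(-5 + L) (X(L, z) = 8 + (z + L)/(L - 5) = 8 + (L + z)/(-5 + L))
o(N) = 19/4 - (-40 + 10*N)/(4*N*(-5 + N)) (o(N) = 5 - (N/N + ((-40 + N + 9*N)/(-5 + N))/N)/4 = 5 - (1 + ((-40 + 10*N)/(-5 + N))/N)/4 = 5 - (1 + (-40 + 10*N)/(N*(-5 + N)))/4 = 5 + (-¼ - (-40 + 10*N)/(4*N*(-5 + N))) = 19/4 - (-40 + 10*N)/(4*N*(-5 + N)))
√(151 + o(21)) = √(151 + (¼)*(40 - 105*21 + 19*21²)/(21*(-5 + 21))) = √(151 + (¼)*(1/21)*(40 - 2205 + 19*441)/16) = √(151 + (¼)*(1/21)*(1/16)*(40 - 2205 + 8379)) = √(151 + (¼)*(1/21)*(1/16)*6214) = √(151 + 3107/672) = √(104579/672) = √4392318/168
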